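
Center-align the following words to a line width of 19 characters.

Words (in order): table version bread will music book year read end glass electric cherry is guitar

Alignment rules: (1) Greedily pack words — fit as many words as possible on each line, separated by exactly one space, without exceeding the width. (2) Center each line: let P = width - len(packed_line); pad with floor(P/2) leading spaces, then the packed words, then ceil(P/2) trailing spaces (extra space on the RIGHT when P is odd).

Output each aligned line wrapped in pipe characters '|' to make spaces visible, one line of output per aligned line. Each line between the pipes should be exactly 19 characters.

Line 1: ['table', 'version', 'bread'] (min_width=19, slack=0)
Line 2: ['will', 'music', 'book'] (min_width=15, slack=4)
Line 3: ['year', 'read', 'end', 'glass'] (min_width=19, slack=0)
Line 4: ['electric', 'cherry', 'is'] (min_width=18, slack=1)
Line 5: ['guitar'] (min_width=6, slack=13)

Answer: |table version bread|
|  will music book  |
|year read end glass|
|electric cherry is |
|      guitar       |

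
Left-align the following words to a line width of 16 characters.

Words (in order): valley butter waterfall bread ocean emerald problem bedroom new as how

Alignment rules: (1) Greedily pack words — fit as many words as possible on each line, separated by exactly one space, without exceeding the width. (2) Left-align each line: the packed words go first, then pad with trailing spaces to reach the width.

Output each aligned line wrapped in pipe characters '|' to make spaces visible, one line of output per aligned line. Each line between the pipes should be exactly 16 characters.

Answer: |valley butter   |
|waterfall bread |
|ocean emerald   |
|problem bedroom |
|new as how      |

Derivation:
Line 1: ['valley', 'butter'] (min_width=13, slack=3)
Line 2: ['waterfall', 'bread'] (min_width=15, slack=1)
Line 3: ['ocean', 'emerald'] (min_width=13, slack=3)
Line 4: ['problem', 'bedroom'] (min_width=15, slack=1)
Line 5: ['new', 'as', 'how'] (min_width=10, slack=6)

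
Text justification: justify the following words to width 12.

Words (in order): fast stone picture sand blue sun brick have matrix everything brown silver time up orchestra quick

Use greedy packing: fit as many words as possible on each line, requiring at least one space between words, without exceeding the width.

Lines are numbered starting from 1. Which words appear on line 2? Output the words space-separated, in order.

Answer: picture sand

Derivation:
Line 1: ['fast', 'stone'] (min_width=10, slack=2)
Line 2: ['picture', 'sand'] (min_width=12, slack=0)
Line 3: ['blue', 'sun'] (min_width=8, slack=4)
Line 4: ['brick', 'have'] (min_width=10, slack=2)
Line 5: ['matrix'] (min_width=6, slack=6)
Line 6: ['everything'] (min_width=10, slack=2)
Line 7: ['brown', 'silver'] (min_width=12, slack=0)
Line 8: ['time', 'up'] (min_width=7, slack=5)
Line 9: ['orchestra'] (min_width=9, slack=3)
Line 10: ['quick'] (min_width=5, slack=7)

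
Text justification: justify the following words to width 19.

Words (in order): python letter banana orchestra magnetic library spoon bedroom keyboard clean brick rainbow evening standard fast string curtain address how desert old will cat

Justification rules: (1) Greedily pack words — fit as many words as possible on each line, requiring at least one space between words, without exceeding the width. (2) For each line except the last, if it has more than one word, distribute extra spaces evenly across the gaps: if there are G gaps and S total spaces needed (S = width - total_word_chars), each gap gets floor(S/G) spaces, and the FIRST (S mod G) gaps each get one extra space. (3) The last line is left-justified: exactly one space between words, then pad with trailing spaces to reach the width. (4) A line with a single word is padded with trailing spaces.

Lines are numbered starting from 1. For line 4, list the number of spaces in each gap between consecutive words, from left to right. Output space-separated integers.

Line 1: ['python', 'letter'] (min_width=13, slack=6)
Line 2: ['banana', 'orchestra'] (min_width=16, slack=3)
Line 3: ['magnetic', 'library'] (min_width=16, slack=3)
Line 4: ['spoon', 'bedroom'] (min_width=13, slack=6)
Line 5: ['keyboard', 'clean'] (min_width=14, slack=5)
Line 6: ['brick', 'rainbow'] (min_width=13, slack=6)
Line 7: ['evening', 'standard'] (min_width=16, slack=3)
Line 8: ['fast', 'string', 'curtain'] (min_width=19, slack=0)
Line 9: ['address', 'how', 'desert'] (min_width=18, slack=1)
Line 10: ['old', 'will', 'cat'] (min_width=12, slack=7)

Answer: 7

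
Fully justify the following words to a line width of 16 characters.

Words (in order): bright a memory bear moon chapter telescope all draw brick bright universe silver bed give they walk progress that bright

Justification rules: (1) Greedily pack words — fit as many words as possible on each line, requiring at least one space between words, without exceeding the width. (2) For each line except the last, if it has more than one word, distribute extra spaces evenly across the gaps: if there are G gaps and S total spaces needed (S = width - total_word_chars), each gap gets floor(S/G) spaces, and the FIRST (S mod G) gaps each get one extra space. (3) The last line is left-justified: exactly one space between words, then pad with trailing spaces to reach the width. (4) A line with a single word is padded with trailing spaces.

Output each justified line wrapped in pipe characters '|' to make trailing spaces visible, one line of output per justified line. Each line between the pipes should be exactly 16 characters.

Answer: |bright  a memory|
|bear        moon|
|chapter         |
|telescope    all|
|draw       brick|
|bright  universe|
|silver  bed give|
|they        walk|
|progress    that|
|bright          |

Derivation:
Line 1: ['bright', 'a', 'memory'] (min_width=15, slack=1)
Line 2: ['bear', 'moon'] (min_width=9, slack=7)
Line 3: ['chapter'] (min_width=7, slack=9)
Line 4: ['telescope', 'all'] (min_width=13, slack=3)
Line 5: ['draw', 'brick'] (min_width=10, slack=6)
Line 6: ['bright', 'universe'] (min_width=15, slack=1)
Line 7: ['silver', 'bed', 'give'] (min_width=15, slack=1)
Line 8: ['they', 'walk'] (min_width=9, slack=7)
Line 9: ['progress', 'that'] (min_width=13, slack=3)
Line 10: ['bright'] (min_width=6, slack=10)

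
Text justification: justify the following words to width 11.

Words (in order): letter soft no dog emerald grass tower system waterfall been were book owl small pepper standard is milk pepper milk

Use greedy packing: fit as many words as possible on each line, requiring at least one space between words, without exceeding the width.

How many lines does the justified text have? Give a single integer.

Line 1: ['letter', 'soft'] (min_width=11, slack=0)
Line 2: ['no', 'dog'] (min_width=6, slack=5)
Line 3: ['emerald'] (min_width=7, slack=4)
Line 4: ['grass', 'tower'] (min_width=11, slack=0)
Line 5: ['system'] (min_width=6, slack=5)
Line 6: ['waterfall'] (min_width=9, slack=2)
Line 7: ['been', 'were'] (min_width=9, slack=2)
Line 8: ['book', 'owl'] (min_width=8, slack=3)
Line 9: ['small'] (min_width=5, slack=6)
Line 10: ['pepper'] (min_width=6, slack=5)
Line 11: ['standard', 'is'] (min_width=11, slack=0)
Line 12: ['milk', 'pepper'] (min_width=11, slack=0)
Line 13: ['milk'] (min_width=4, slack=7)
Total lines: 13

Answer: 13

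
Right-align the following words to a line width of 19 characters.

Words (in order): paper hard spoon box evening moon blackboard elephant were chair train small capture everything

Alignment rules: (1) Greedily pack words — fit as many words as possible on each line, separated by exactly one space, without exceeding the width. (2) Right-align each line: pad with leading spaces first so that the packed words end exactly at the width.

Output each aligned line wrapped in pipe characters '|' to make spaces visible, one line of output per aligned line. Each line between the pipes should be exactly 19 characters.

Answer: |   paper hard spoon|
|   box evening moon|
|blackboard elephant|
|   were chair train|
|      small capture|
|         everything|

Derivation:
Line 1: ['paper', 'hard', 'spoon'] (min_width=16, slack=3)
Line 2: ['box', 'evening', 'moon'] (min_width=16, slack=3)
Line 3: ['blackboard', 'elephant'] (min_width=19, slack=0)
Line 4: ['were', 'chair', 'train'] (min_width=16, slack=3)
Line 5: ['small', 'capture'] (min_width=13, slack=6)
Line 6: ['everything'] (min_width=10, slack=9)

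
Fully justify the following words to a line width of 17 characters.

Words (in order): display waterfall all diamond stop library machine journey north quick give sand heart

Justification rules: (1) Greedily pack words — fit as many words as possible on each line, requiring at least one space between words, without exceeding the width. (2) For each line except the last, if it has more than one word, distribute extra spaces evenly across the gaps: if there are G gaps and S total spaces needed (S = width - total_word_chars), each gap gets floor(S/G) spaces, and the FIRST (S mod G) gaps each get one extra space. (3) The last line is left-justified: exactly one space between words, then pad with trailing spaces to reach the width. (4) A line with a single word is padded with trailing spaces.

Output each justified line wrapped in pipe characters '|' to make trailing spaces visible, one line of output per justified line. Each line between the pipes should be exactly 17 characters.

Answer: |display waterfall|
|all  diamond stop|
|library   machine|
|journey     north|
|quick  give  sand|
|heart            |

Derivation:
Line 1: ['display', 'waterfall'] (min_width=17, slack=0)
Line 2: ['all', 'diamond', 'stop'] (min_width=16, slack=1)
Line 3: ['library', 'machine'] (min_width=15, slack=2)
Line 4: ['journey', 'north'] (min_width=13, slack=4)
Line 5: ['quick', 'give', 'sand'] (min_width=15, slack=2)
Line 6: ['heart'] (min_width=5, slack=12)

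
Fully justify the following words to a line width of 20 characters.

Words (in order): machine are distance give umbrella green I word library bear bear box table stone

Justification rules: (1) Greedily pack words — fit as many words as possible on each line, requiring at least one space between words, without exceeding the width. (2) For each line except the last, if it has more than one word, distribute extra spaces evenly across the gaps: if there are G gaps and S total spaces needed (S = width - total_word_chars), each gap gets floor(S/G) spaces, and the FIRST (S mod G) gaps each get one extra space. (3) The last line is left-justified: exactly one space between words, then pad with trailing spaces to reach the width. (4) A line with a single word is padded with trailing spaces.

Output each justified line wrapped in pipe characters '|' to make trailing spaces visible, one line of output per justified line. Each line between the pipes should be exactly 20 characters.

Answer: |machine are distance|
|give  umbrella green|
|I  word library bear|
|bear box table stone|

Derivation:
Line 1: ['machine', 'are', 'distance'] (min_width=20, slack=0)
Line 2: ['give', 'umbrella', 'green'] (min_width=19, slack=1)
Line 3: ['I', 'word', 'library', 'bear'] (min_width=19, slack=1)
Line 4: ['bear', 'box', 'table', 'stone'] (min_width=20, slack=0)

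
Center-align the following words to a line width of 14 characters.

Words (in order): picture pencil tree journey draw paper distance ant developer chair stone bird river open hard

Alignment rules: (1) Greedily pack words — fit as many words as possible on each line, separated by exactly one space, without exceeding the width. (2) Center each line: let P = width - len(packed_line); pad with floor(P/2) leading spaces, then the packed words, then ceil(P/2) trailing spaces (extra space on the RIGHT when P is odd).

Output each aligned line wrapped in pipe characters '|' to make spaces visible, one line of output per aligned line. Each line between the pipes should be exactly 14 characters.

Answer: |picture pencil|
| tree journey |
|  draw paper  |
| distance ant |
|  developer   |
| chair stone  |
|  bird river  |
|  open hard   |

Derivation:
Line 1: ['picture', 'pencil'] (min_width=14, slack=0)
Line 2: ['tree', 'journey'] (min_width=12, slack=2)
Line 3: ['draw', 'paper'] (min_width=10, slack=4)
Line 4: ['distance', 'ant'] (min_width=12, slack=2)
Line 5: ['developer'] (min_width=9, slack=5)
Line 6: ['chair', 'stone'] (min_width=11, slack=3)
Line 7: ['bird', 'river'] (min_width=10, slack=4)
Line 8: ['open', 'hard'] (min_width=9, slack=5)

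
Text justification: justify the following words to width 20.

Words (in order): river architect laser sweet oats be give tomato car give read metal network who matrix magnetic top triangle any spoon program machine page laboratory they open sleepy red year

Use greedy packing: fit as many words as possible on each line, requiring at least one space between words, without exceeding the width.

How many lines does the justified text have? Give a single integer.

Line 1: ['river', 'architect'] (min_width=15, slack=5)
Line 2: ['laser', 'sweet', 'oats', 'be'] (min_width=19, slack=1)
Line 3: ['give', 'tomato', 'car', 'give'] (min_width=20, slack=0)
Line 4: ['read', 'metal', 'network'] (min_width=18, slack=2)
Line 5: ['who', 'matrix', 'magnetic'] (min_width=19, slack=1)
Line 6: ['top', 'triangle', 'any'] (min_width=16, slack=4)
Line 7: ['spoon', 'program'] (min_width=13, slack=7)
Line 8: ['machine', 'page'] (min_width=12, slack=8)
Line 9: ['laboratory', 'they', 'open'] (min_width=20, slack=0)
Line 10: ['sleepy', 'red', 'year'] (min_width=15, slack=5)
Total lines: 10

Answer: 10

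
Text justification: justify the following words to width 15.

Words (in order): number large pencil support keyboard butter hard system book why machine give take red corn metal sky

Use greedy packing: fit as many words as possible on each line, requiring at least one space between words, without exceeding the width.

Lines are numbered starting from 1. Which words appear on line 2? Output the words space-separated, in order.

Answer: pencil support

Derivation:
Line 1: ['number', 'large'] (min_width=12, slack=3)
Line 2: ['pencil', 'support'] (min_width=14, slack=1)
Line 3: ['keyboard', 'butter'] (min_width=15, slack=0)
Line 4: ['hard', 'system'] (min_width=11, slack=4)
Line 5: ['book', 'why'] (min_width=8, slack=7)
Line 6: ['machine', 'give'] (min_width=12, slack=3)
Line 7: ['take', 'red', 'corn'] (min_width=13, slack=2)
Line 8: ['metal', 'sky'] (min_width=9, slack=6)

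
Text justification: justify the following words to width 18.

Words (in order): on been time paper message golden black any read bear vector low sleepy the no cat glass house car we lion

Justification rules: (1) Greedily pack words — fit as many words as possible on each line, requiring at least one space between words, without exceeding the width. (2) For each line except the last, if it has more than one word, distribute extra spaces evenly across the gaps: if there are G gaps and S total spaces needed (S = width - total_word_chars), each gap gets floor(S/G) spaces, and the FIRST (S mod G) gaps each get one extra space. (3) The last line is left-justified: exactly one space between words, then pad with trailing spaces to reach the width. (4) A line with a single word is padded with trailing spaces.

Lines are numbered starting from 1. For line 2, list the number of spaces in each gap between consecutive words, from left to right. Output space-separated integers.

Line 1: ['on', 'been', 'time', 'paper'] (min_width=18, slack=0)
Line 2: ['message', 'golden'] (min_width=14, slack=4)
Line 3: ['black', 'any', 'read'] (min_width=14, slack=4)
Line 4: ['bear', 'vector', 'low'] (min_width=15, slack=3)
Line 5: ['sleepy', 'the', 'no', 'cat'] (min_width=17, slack=1)
Line 6: ['glass', 'house', 'car', 'we'] (min_width=18, slack=0)
Line 7: ['lion'] (min_width=4, slack=14)

Answer: 5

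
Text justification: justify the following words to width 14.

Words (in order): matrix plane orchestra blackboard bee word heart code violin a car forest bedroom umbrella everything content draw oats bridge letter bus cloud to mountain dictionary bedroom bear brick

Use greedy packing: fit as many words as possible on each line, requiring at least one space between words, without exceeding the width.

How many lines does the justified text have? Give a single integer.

Line 1: ['matrix', 'plane'] (min_width=12, slack=2)
Line 2: ['orchestra'] (min_width=9, slack=5)
Line 3: ['blackboard', 'bee'] (min_width=14, slack=0)
Line 4: ['word', 'heart'] (min_width=10, slack=4)
Line 5: ['code', 'violin', 'a'] (min_width=13, slack=1)
Line 6: ['car', 'forest'] (min_width=10, slack=4)
Line 7: ['bedroom'] (min_width=7, slack=7)
Line 8: ['umbrella'] (min_width=8, slack=6)
Line 9: ['everything'] (min_width=10, slack=4)
Line 10: ['content', 'draw'] (min_width=12, slack=2)
Line 11: ['oats', 'bridge'] (min_width=11, slack=3)
Line 12: ['letter', 'bus'] (min_width=10, slack=4)
Line 13: ['cloud', 'to'] (min_width=8, slack=6)
Line 14: ['mountain'] (min_width=8, slack=6)
Line 15: ['dictionary'] (min_width=10, slack=4)
Line 16: ['bedroom', 'bear'] (min_width=12, slack=2)
Line 17: ['brick'] (min_width=5, slack=9)
Total lines: 17

Answer: 17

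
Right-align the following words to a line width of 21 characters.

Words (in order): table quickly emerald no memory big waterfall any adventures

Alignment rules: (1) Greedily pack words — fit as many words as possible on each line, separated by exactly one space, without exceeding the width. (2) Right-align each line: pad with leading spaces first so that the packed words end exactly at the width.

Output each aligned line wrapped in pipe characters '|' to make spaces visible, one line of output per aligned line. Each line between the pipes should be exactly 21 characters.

Answer: |table quickly emerald|
|        no memory big|
|        waterfall any|
|           adventures|

Derivation:
Line 1: ['table', 'quickly', 'emerald'] (min_width=21, slack=0)
Line 2: ['no', 'memory', 'big'] (min_width=13, slack=8)
Line 3: ['waterfall', 'any'] (min_width=13, slack=8)
Line 4: ['adventures'] (min_width=10, slack=11)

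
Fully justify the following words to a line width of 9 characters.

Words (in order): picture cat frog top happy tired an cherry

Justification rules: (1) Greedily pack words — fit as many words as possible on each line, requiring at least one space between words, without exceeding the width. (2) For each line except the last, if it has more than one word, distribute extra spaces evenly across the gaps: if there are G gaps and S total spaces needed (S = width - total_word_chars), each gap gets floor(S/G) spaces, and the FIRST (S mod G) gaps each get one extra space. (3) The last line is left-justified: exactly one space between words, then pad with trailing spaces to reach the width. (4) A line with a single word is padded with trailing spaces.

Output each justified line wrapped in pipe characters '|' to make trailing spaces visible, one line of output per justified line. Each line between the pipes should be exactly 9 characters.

Answer: |picture  |
|cat  frog|
|top happy|
|tired  an|
|cherry   |

Derivation:
Line 1: ['picture'] (min_width=7, slack=2)
Line 2: ['cat', 'frog'] (min_width=8, slack=1)
Line 3: ['top', 'happy'] (min_width=9, slack=0)
Line 4: ['tired', 'an'] (min_width=8, slack=1)
Line 5: ['cherry'] (min_width=6, slack=3)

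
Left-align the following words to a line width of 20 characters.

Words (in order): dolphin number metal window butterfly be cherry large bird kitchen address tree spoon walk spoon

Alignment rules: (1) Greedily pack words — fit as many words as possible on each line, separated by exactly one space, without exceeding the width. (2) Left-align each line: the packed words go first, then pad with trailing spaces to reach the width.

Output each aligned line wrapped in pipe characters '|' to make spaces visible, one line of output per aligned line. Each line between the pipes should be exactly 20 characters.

Line 1: ['dolphin', 'number', 'metal'] (min_width=20, slack=0)
Line 2: ['window', 'butterfly', 'be'] (min_width=19, slack=1)
Line 3: ['cherry', 'large', 'bird'] (min_width=17, slack=3)
Line 4: ['kitchen', 'address', 'tree'] (min_width=20, slack=0)
Line 5: ['spoon', 'walk', 'spoon'] (min_width=16, slack=4)

Answer: |dolphin number metal|
|window butterfly be |
|cherry large bird   |
|kitchen address tree|
|spoon walk spoon    |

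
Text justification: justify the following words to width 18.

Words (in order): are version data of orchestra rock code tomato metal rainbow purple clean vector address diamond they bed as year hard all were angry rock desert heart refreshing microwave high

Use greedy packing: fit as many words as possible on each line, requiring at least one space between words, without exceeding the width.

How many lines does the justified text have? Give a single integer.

Line 1: ['are', 'version', 'data'] (min_width=16, slack=2)
Line 2: ['of', 'orchestra', 'rock'] (min_width=17, slack=1)
Line 3: ['code', 'tomato', 'metal'] (min_width=17, slack=1)
Line 4: ['rainbow', 'purple'] (min_width=14, slack=4)
Line 5: ['clean', 'vector'] (min_width=12, slack=6)
Line 6: ['address', 'diamond'] (min_width=15, slack=3)
Line 7: ['they', 'bed', 'as', 'year'] (min_width=16, slack=2)
Line 8: ['hard', 'all', 'were'] (min_width=13, slack=5)
Line 9: ['angry', 'rock', 'desert'] (min_width=17, slack=1)
Line 10: ['heart', 'refreshing'] (min_width=16, slack=2)
Line 11: ['microwave', 'high'] (min_width=14, slack=4)
Total lines: 11

Answer: 11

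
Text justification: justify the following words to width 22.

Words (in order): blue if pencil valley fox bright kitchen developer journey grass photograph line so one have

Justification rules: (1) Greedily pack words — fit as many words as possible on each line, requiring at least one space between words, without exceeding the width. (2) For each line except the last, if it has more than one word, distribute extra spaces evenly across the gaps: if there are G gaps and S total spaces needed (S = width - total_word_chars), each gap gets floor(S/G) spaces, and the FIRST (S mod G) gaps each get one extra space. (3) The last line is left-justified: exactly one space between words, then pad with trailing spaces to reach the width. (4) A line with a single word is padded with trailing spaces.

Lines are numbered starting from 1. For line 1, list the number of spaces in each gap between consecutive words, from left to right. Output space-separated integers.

Line 1: ['blue', 'if', 'pencil', 'valley'] (min_width=21, slack=1)
Line 2: ['fox', 'bright', 'kitchen'] (min_width=18, slack=4)
Line 3: ['developer', 'journey'] (min_width=17, slack=5)
Line 4: ['grass', 'photograph', 'line'] (min_width=21, slack=1)
Line 5: ['so', 'one', 'have'] (min_width=11, slack=11)

Answer: 2 1 1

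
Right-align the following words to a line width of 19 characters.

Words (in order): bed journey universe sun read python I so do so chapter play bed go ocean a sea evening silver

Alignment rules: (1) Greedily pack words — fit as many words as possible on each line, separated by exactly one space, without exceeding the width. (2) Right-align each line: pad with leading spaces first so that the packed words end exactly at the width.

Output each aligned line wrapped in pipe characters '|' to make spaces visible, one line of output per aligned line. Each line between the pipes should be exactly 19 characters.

Answer: |        bed journey|
|  universe sun read|
|  python I so do so|
|chapter play bed go|
|ocean a sea evening|
|             silver|

Derivation:
Line 1: ['bed', 'journey'] (min_width=11, slack=8)
Line 2: ['universe', 'sun', 'read'] (min_width=17, slack=2)
Line 3: ['python', 'I', 'so', 'do', 'so'] (min_width=17, slack=2)
Line 4: ['chapter', 'play', 'bed', 'go'] (min_width=19, slack=0)
Line 5: ['ocean', 'a', 'sea', 'evening'] (min_width=19, slack=0)
Line 6: ['silver'] (min_width=6, slack=13)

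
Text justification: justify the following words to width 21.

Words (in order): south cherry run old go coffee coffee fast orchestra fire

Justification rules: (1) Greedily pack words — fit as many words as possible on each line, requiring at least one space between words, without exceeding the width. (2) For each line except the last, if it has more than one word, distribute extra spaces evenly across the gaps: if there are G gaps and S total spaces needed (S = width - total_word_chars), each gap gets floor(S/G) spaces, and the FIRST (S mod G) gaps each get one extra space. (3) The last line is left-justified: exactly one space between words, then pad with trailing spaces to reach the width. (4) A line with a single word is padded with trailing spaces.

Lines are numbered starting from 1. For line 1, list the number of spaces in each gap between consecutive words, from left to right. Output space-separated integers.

Line 1: ['south', 'cherry', 'run', 'old'] (min_width=20, slack=1)
Line 2: ['go', 'coffee', 'coffee', 'fast'] (min_width=21, slack=0)
Line 3: ['orchestra', 'fire'] (min_width=14, slack=7)

Answer: 2 1 1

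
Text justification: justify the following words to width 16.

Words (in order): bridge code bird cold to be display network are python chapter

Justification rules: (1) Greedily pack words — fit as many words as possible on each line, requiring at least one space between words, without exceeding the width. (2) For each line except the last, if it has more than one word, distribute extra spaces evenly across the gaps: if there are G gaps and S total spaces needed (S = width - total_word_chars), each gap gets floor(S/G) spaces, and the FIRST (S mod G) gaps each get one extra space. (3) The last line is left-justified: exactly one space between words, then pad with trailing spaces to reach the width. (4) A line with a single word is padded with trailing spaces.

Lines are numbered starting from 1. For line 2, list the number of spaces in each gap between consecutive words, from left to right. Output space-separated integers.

Answer: 4 4

Derivation:
Line 1: ['bridge', 'code', 'bird'] (min_width=16, slack=0)
Line 2: ['cold', 'to', 'be'] (min_width=10, slack=6)
Line 3: ['display', 'network'] (min_width=15, slack=1)
Line 4: ['are', 'python'] (min_width=10, slack=6)
Line 5: ['chapter'] (min_width=7, slack=9)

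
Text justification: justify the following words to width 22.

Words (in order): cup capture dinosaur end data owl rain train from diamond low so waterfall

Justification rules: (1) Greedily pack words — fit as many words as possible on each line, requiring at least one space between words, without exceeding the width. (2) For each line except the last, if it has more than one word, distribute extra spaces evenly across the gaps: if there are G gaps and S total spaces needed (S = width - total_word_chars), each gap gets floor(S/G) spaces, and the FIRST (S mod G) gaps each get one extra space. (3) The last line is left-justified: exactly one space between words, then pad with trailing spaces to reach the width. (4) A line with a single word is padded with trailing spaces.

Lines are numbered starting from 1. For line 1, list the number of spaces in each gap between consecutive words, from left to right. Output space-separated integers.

Answer: 2 2

Derivation:
Line 1: ['cup', 'capture', 'dinosaur'] (min_width=20, slack=2)
Line 2: ['end', 'data', 'owl', 'rain'] (min_width=17, slack=5)
Line 3: ['train', 'from', 'diamond', 'low'] (min_width=22, slack=0)
Line 4: ['so', 'waterfall'] (min_width=12, slack=10)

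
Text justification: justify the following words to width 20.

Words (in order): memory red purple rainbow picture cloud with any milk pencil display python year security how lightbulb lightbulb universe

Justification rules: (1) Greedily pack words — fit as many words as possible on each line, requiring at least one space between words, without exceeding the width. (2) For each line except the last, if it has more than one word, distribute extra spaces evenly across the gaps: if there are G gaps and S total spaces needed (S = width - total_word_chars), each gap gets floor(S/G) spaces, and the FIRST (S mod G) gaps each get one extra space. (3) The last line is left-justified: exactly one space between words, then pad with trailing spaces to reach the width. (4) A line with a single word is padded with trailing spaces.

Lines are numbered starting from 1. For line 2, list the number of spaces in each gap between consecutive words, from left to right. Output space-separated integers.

Line 1: ['memory', 'red', 'purple'] (min_width=17, slack=3)
Line 2: ['rainbow', 'picture'] (min_width=15, slack=5)
Line 3: ['cloud', 'with', 'any', 'milk'] (min_width=19, slack=1)
Line 4: ['pencil', 'display'] (min_width=14, slack=6)
Line 5: ['python', 'year', 'security'] (min_width=20, slack=0)
Line 6: ['how', 'lightbulb'] (min_width=13, slack=7)
Line 7: ['lightbulb', 'universe'] (min_width=18, slack=2)

Answer: 6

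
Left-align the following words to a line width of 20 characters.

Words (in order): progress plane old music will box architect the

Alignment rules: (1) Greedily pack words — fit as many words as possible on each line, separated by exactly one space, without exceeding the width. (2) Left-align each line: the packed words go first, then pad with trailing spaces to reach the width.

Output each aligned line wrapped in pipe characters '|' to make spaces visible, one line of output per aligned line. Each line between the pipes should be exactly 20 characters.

Line 1: ['progress', 'plane', 'old'] (min_width=18, slack=2)
Line 2: ['music', 'will', 'box'] (min_width=14, slack=6)
Line 3: ['architect', 'the'] (min_width=13, slack=7)

Answer: |progress plane old  |
|music will box      |
|architect the       |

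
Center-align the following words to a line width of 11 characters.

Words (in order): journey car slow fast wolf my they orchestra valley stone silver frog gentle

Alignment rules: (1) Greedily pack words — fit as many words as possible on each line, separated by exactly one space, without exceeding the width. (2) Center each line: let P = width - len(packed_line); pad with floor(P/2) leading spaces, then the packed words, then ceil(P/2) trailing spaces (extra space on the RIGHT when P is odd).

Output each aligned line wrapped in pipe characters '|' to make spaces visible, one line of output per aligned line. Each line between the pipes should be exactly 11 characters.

Line 1: ['journey', 'car'] (min_width=11, slack=0)
Line 2: ['slow', 'fast'] (min_width=9, slack=2)
Line 3: ['wolf', 'my'] (min_width=7, slack=4)
Line 4: ['they'] (min_width=4, slack=7)
Line 5: ['orchestra'] (min_width=9, slack=2)
Line 6: ['valley'] (min_width=6, slack=5)
Line 7: ['stone'] (min_width=5, slack=6)
Line 8: ['silver', 'frog'] (min_width=11, slack=0)
Line 9: ['gentle'] (min_width=6, slack=5)

Answer: |journey car|
| slow fast |
|  wolf my  |
|   they    |
| orchestra |
|  valley   |
|   stone   |
|silver frog|
|  gentle   |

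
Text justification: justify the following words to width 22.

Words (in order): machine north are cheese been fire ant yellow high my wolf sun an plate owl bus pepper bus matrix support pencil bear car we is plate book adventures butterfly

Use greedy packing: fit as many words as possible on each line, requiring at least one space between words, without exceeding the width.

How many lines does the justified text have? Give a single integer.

Line 1: ['machine', 'north', 'are'] (min_width=17, slack=5)
Line 2: ['cheese', 'been', 'fire', 'ant'] (min_width=20, slack=2)
Line 3: ['yellow', 'high', 'my', 'wolf'] (min_width=19, slack=3)
Line 4: ['sun', 'an', 'plate', 'owl', 'bus'] (min_width=20, slack=2)
Line 5: ['pepper', 'bus', 'matrix'] (min_width=17, slack=5)
Line 6: ['support', 'pencil', 'bear'] (min_width=19, slack=3)
Line 7: ['car', 'we', 'is', 'plate', 'book'] (min_width=20, slack=2)
Line 8: ['adventures', 'butterfly'] (min_width=20, slack=2)
Total lines: 8

Answer: 8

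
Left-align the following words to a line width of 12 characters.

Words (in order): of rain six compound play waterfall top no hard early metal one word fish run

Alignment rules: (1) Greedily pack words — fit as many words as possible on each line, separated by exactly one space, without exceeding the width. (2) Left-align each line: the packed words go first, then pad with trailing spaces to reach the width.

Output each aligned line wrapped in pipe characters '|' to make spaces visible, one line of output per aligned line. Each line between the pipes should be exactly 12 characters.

Line 1: ['of', 'rain', 'six'] (min_width=11, slack=1)
Line 2: ['compound'] (min_width=8, slack=4)
Line 3: ['play'] (min_width=4, slack=8)
Line 4: ['waterfall'] (min_width=9, slack=3)
Line 5: ['top', 'no', 'hard'] (min_width=11, slack=1)
Line 6: ['early', 'metal'] (min_width=11, slack=1)
Line 7: ['one', 'word'] (min_width=8, slack=4)
Line 8: ['fish', 'run'] (min_width=8, slack=4)

Answer: |of rain six |
|compound    |
|play        |
|waterfall   |
|top no hard |
|early metal |
|one word    |
|fish run    |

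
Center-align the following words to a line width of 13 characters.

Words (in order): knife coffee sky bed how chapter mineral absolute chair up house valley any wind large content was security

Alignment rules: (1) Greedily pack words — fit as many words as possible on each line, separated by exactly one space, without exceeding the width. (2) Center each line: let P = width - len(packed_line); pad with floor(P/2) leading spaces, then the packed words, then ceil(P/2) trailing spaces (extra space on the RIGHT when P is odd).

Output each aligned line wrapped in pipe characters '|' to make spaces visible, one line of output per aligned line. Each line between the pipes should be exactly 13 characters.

Line 1: ['knife', 'coffee'] (min_width=12, slack=1)
Line 2: ['sky', 'bed', 'how'] (min_width=11, slack=2)
Line 3: ['chapter'] (min_width=7, slack=6)
Line 4: ['mineral'] (min_width=7, slack=6)
Line 5: ['absolute'] (min_width=8, slack=5)
Line 6: ['chair', 'up'] (min_width=8, slack=5)
Line 7: ['house', 'valley'] (min_width=12, slack=1)
Line 8: ['any', 'wind'] (min_width=8, slack=5)
Line 9: ['large', 'content'] (min_width=13, slack=0)
Line 10: ['was', 'security'] (min_width=12, slack=1)

Answer: |knife coffee |
| sky bed how |
|   chapter   |
|   mineral   |
|  absolute   |
|  chair up   |
|house valley |
|  any wind   |
|large content|
|was security |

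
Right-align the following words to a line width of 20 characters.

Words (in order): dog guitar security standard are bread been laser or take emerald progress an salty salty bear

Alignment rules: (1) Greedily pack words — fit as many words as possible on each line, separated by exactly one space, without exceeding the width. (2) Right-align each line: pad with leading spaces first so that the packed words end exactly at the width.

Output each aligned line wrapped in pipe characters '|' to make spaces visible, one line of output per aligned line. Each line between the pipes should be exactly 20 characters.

Answer: | dog guitar security|
|  standard are bread|
|  been laser or take|
| emerald progress an|
|    salty salty bear|

Derivation:
Line 1: ['dog', 'guitar', 'security'] (min_width=19, slack=1)
Line 2: ['standard', 'are', 'bread'] (min_width=18, slack=2)
Line 3: ['been', 'laser', 'or', 'take'] (min_width=18, slack=2)
Line 4: ['emerald', 'progress', 'an'] (min_width=19, slack=1)
Line 5: ['salty', 'salty', 'bear'] (min_width=16, slack=4)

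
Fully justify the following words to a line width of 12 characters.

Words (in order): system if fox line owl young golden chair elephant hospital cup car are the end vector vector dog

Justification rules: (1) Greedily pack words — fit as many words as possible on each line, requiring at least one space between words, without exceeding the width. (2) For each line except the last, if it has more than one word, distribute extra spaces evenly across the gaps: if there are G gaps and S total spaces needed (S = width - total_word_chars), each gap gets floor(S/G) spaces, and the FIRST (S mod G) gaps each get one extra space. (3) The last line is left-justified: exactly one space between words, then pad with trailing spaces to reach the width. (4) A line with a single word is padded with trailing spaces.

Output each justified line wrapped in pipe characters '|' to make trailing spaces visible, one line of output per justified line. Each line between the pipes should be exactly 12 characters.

Line 1: ['system', 'if'] (min_width=9, slack=3)
Line 2: ['fox', 'line', 'owl'] (min_width=12, slack=0)
Line 3: ['young', 'golden'] (min_width=12, slack=0)
Line 4: ['chair'] (min_width=5, slack=7)
Line 5: ['elephant'] (min_width=8, slack=4)
Line 6: ['hospital', 'cup'] (min_width=12, slack=0)
Line 7: ['car', 'are', 'the'] (min_width=11, slack=1)
Line 8: ['end', 'vector'] (min_width=10, slack=2)
Line 9: ['vector', 'dog'] (min_width=10, slack=2)

Answer: |system    if|
|fox line owl|
|young golden|
|chair       |
|elephant    |
|hospital cup|
|car  are the|
|end   vector|
|vector dog  |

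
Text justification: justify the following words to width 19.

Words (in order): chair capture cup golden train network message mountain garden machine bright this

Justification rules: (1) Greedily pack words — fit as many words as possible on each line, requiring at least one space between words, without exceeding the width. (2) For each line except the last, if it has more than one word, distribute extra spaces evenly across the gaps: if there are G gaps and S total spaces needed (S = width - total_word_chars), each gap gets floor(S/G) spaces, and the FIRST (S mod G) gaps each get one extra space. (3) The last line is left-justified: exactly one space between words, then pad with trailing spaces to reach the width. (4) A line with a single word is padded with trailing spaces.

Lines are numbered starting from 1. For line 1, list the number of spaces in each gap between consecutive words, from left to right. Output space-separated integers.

Answer: 2 2

Derivation:
Line 1: ['chair', 'capture', 'cup'] (min_width=17, slack=2)
Line 2: ['golden', 'train'] (min_width=12, slack=7)
Line 3: ['network', 'message'] (min_width=15, slack=4)
Line 4: ['mountain', 'garden'] (min_width=15, slack=4)
Line 5: ['machine', 'bright', 'this'] (min_width=19, slack=0)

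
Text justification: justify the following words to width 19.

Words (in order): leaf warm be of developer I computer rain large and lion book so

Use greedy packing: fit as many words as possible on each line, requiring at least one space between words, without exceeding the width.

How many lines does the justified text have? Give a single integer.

Line 1: ['leaf', 'warm', 'be', 'of'] (min_width=15, slack=4)
Line 2: ['developer', 'I'] (min_width=11, slack=8)
Line 3: ['computer', 'rain', 'large'] (min_width=19, slack=0)
Line 4: ['and', 'lion', 'book', 'so'] (min_width=16, slack=3)
Total lines: 4

Answer: 4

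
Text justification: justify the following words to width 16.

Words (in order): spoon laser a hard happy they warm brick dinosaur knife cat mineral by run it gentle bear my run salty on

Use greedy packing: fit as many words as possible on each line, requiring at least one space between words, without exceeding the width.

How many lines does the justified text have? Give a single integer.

Answer: 8

Derivation:
Line 1: ['spoon', 'laser', 'a'] (min_width=13, slack=3)
Line 2: ['hard', 'happy', 'they'] (min_width=15, slack=1)
Line 3: ['warm', 'brick'] (min_width=10, slack=6)
Line 4: ['dinosaur', 'knife'] (min_width=14, slack=2)
Line 5: ['cat', 'mineral', 'by'] (min_width=14, slack=2)
Line 6: ['run', 'it', 'gentle'] (min_width=13, slack=3)
Line 7: ['bear', 'my', 'run'] (min_width=11, slack=5)
Line 8: ['salty', 'on'] (min_width=8, slack=8)
Total lines: 8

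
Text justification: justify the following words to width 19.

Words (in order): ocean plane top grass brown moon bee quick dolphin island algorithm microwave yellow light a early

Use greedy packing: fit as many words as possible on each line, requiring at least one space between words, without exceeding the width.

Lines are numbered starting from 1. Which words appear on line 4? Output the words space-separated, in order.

Answer: island algorithm

Derivation:
Line 1: ['ocean', 'plane', 'top'] (min_width=15, slack=4)
Line 2: ['grass', 'brown', 'moon'] (min_width=16, slack=3)
Line 3: ['bee', 'quick', 'dolphin'] (min_width=17, slack=2)
Line 4: ['island', 'algorithm'] (min_width=16, slack=3)
Line 5: ['microwave', 'yellow'] (min_width=16, slack=3)
Line 6: ['light', 'a', 'early'] (min_width=13, slack=6)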